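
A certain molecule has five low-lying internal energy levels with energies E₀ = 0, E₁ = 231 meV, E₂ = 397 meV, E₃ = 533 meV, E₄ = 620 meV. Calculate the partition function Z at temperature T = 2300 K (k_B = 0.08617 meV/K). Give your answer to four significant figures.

k_BT = 0.08617 × 2300 K = 198.191 meV.
Eᵢ/kT = 0, 1.16554, 2.00312, 2.68932, 3.12830.
Z = Σ e^(−Eᵢ/kT) = e^(−0) + e^(−1.16554) + e^(−2.00312) + e^(−2.68932) + e^(−3.12830) = 1.00000 + 0.311754 + 0.134914 + 0.0679271 + 0.0437922 = 1.55839.

Z = 1.558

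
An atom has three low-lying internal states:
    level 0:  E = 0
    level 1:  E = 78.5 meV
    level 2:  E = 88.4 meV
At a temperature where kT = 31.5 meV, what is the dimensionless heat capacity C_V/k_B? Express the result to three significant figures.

Eᵢ/kT = 0, 2.4921, 2.8063.
Z = Σ e^(−Eᵢ/kT) = e^(−0) + e^(−2.4921) + e^(−2.8063) = 1.0000 + 0.082736 + 0.060428 = 1.1432.
⟨E⟩ = 10.354 meV, ⟨E²⟩ = 859.04 meV².
C_V/k_B = (⟨E²⟩ − ⟨E⟩²)/(kT)² = (859.04 − 107.21)/992.25 = 0.758.

0.758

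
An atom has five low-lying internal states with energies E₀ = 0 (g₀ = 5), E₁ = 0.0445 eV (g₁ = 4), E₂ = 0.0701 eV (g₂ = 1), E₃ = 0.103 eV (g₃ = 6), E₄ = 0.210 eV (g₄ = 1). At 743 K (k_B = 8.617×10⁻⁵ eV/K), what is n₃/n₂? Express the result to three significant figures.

k_BT = 8.617×10⁻⁵ × 743 K = 0.064024 eV.
n₃/n₂ = (g₃/g₂) exp[−(E₃−E₂)/kT] = (6/1) × exp(−(0.0329 eV)/(0.064024 eV)) = (6/1) × exp(-0.51387) = 3.59.

3.59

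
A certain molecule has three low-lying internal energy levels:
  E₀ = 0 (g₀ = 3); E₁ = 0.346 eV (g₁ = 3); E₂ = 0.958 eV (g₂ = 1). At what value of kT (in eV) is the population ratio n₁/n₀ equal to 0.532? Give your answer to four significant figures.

n₁/n₀ = (g₁/g₀) exp[−(E₁−E₀)/kT] = 0.532.
⇒ (E₁−E₀)/kT = ln((3/3)/0.532) = ln(1.87970) = 0.631112.
kT = 0.346 eV / 0.631112 = 0.5482 eV.

0.5482 eV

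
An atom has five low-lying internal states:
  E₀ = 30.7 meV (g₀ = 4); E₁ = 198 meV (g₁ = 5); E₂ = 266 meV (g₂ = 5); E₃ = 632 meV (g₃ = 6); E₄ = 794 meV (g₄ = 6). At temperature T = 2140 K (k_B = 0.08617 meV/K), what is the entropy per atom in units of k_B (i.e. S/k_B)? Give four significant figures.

2.661

k_BT = 0.08617 × 2140 K = 184.404 meV.
Eᵢ/kT = 0.166482, 1.07373, 1.44248, 3.42726, 4.30576.
Z = Σ gᵢe^(−Eᵢ/kT) = 4·e^(−0.166482) + 5·e^(−1.07373) + 5·e^(−1.44248) + 6·e^(−3.42726) + 6·e^(−4.30576) = 3.38655 + 1.70866 + 1.18170 + 0.194855 + 0.0809438 = 6.55271.
⟨E⟩ = Σ EᵢPᵢ = 144.067 meV.
S/k_B = ln Z + ⟨E⟩/kT = ln(6.55271) + 144.067/184.404 = 1.87988 + 0.781257 = 2.661.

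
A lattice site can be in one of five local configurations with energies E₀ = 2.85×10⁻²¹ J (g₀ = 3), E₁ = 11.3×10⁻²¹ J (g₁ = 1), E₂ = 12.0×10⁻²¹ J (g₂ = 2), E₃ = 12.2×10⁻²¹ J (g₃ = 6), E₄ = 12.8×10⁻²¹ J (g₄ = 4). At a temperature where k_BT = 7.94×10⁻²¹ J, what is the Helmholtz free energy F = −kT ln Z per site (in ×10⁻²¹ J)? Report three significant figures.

-12.6 ×10⁻²¹ J

Eᵢ/kT = 0.35894, 1.4232, 1.5113, 1.5365, 1.6121.
Z = Σ gᵢe^(−Eᵢ/kT) = 3·e^(−0.35894) + 1·e^(−1.4232) + 2·e^(−1.5113) + 6·e^(−1.5365) + 4·e^(−1.6121) = 2.0952 + 0.24094 + 0.44125 + 1.2908 + 0.79787 = 4.8661.
F = −kT ln Z = −7.94 × ln(4.8661) = −7.94 × 1.5823 = -12.6 ×10⁻²¹ J.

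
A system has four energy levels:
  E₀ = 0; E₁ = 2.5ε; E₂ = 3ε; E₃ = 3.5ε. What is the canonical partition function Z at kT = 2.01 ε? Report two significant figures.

Eᵢ/kT = 0, 1.244, 1.493, 1.741.
Z = Σ e^(−Eᵢ/kT) = e^(−0) + e^(−1.244) + e^(−1.493) + e^(−1.741) = 1.000 + 0.2882 + 0.2247 + 0.1753 = 1.688.

Z = 1.7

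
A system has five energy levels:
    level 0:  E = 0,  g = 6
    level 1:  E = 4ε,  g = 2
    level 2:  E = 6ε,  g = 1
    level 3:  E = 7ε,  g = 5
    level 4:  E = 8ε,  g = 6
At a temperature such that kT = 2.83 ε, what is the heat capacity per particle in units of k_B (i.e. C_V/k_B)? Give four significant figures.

Eᵢ/kT = 0, 1.41343, 2.12014, 2.47350, 2.82686.
Z = Σ gᵢe^(−Eᵢ/kT) = 6·e^(−0) + 2·e^(−1.41343) + 1·e^(−2.12014) + 5·e^(−2.47350) + 6·e^(−2.82686) = 6.00000 + 0.486615 + 0.120015 + 0.421447 + 0.355191 = 7.38327.
⟨E⟩ = 1.14559 ε, ⟨E²⟩ = 7.51557 ε².
C_V/k_B = (⟨E²⟩ − ⟨E⟩²)/(kT)² = (7.51557 − 1.31238)/8.00890 = 0.7745.

0.7745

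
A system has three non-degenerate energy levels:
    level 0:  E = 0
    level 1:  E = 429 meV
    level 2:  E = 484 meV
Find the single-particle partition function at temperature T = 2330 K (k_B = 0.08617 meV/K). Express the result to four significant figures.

k_BT = 0.08617 × 2330 K = 200.776 meV.
Eᵢ/kT = 0, 2.13671, 2.41065.
Z = Σ e^(−Eᵢ/kT) = e^(−0) + e^(−2.13671) + e^(−2.41065) = 1.00000 + 0.118043 + 0.0897569 = 1.20780.

Z = 1.208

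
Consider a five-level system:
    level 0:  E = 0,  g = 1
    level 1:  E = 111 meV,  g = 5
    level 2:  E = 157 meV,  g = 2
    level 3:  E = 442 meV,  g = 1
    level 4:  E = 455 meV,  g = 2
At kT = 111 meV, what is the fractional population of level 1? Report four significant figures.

0.5446

Eᵢ/kT = 0, 1.00000, 1.41441, 3.98198, 4.09910.
Z = Σ gᵢe^(−Eᵢ/kT) = 1·e^(−0) + 5·e^(−1.00000) + 2·e^(−1.41441) + 1·e^(−3.98198) + 2·e^(−4.09910) = 1.00000 + 1.83940 + 0.486138 + 0.0186487 + 0.0331752 = 3.37736.
P₁ = g₁ e^(−E₁/kT) / Z = 1.83940/3.37736 = 0.5446.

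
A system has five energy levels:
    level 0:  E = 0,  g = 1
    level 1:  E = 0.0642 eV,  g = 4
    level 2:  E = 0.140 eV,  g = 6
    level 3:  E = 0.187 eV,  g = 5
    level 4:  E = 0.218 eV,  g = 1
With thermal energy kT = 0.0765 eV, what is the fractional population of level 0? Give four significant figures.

Eᵢ/kT = 0, 0.839216, 1.83007, 2.44444, 2.84967.
Z = Σ gᵢe^(−Eᵢ/kT) = 1·e^(−0) + 4·e^(−0.839216) + 6·e^(−1.83007) + 5·e^(−2.44444) + 1·e^(−2.84967) = 1.00000 + 1.72820 + 0.962414 + 0.433874 + 0.0578634 = 4.18235.
P₀ = g₀ e^(−E₀/kT) / Z = 1.00000/4.18235 = 0.2391.

0.2391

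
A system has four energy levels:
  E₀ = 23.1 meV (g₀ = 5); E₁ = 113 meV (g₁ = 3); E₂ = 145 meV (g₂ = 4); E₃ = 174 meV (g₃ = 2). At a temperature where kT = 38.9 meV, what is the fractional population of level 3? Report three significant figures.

Eᵢ/kT = 0.59383, 2.9049, 3.7275, 4.4730.
Z = Σ gᵢe^(−Eᵢ/kT) = 5·e^(−0.59383) + 3·e^(−2.9049) + 4·e^(−3.7275) + 2·e^(−4.4730) = 2.7610 + 0.16426 + 0.096212 + 0.022826 = 3.0443.
P₃ = g₃ e^(−E₃/kT) / Z = 0.022826/3.0443 = 0.00750.

0.00750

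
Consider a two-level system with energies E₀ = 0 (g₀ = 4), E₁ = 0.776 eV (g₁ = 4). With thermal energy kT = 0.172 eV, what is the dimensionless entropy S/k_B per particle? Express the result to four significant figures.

1.446

Eᵢ/kT = 0, 4.51163.
Z = Σ gᵢe^(−Eᵢ/kT) = 4·e^(−0) + 4·e^(−4.51163) = 4.00000 + 0.0439222 = 4.04392.
⟨E⟩ = Σ EᵢPᵢ = 0.00842836 eV.
S/k_B = ln Z + ⟨E⟩/kT = ln(4.04392) + 0.00842836/0.172 = 1.39721 + 0.0490021 = 1.446.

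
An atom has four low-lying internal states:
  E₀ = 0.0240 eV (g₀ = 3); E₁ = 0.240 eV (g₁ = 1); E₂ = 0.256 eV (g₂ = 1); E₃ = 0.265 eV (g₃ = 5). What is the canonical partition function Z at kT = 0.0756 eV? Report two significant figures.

Eᵢ/kT = 0.3175, 3.175, 3.386, 3.505.
Z = Σ gᵢe^(−Eᵢ/kT) = 3·e^(−0.3175) + 1·e^(−3.175) + 1·e^(−3.386) + 5·e^(−3.505) = 2.184 + 0.04179 + 0.03384 + 0.1502 = 2.410.

Z = 2.4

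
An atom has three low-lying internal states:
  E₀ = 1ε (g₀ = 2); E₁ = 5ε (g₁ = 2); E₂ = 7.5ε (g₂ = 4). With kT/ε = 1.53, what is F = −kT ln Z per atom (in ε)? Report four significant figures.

-0.2088 ε

Eᵢ/kT = 0.653595, 3.26797, 4.90196.
Z = Σ gᵢe^(−Eᵢ/kT) = 2·e^(−0.653595) + 2·e^(−3.26797) + 4·e^(−4.90196) = 1.04034 + 0.0761673 + 0.0297280 = 1.14624.
F = −kT ln Z = −1.53 × ln(1.14624) = −1.53 × 0.136487 = -0.2088 ε.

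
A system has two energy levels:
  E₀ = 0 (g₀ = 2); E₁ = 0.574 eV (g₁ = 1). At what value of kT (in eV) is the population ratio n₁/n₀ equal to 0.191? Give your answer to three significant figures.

n₁/n₀ = (g₁/g₀) exp[−(E₁−E₀)/kT] = 0.191.
⇒ (E₁−E₀)/kT = ln((1/2)/0.191) = ln(2.6178) = 0.96233.
kT = 0.574 eV / 0.96233 = 0.596 eV.

0.596 eV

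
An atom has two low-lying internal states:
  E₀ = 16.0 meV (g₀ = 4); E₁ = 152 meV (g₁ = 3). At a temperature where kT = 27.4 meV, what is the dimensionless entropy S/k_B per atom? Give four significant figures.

1.417

Eᵢ/kT = 0.583942, 5.54745.
Z = Σ gᵢe^(−Eᵢ/kT) = 4·e^(−0.583942) + 3·e^(−5.54745) = 2.23078 + 0.0116921 = 2.24247.
⟨E⟩ = Σ EᵢPᵢ = 16.7091 meV.
S/k_B = ln Z + ⟨E⟩/kT = ln(2.24247) + 16.7091/27.4 = 0.807578 + 0.609821 = 1.417.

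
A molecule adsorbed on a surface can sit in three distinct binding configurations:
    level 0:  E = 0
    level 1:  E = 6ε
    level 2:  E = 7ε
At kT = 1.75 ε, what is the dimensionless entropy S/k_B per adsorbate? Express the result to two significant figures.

0.23

Eᵢ/kT = 0, 3.429, 4.000.
Z = Σ e^(−Eᵢ/kT) = e^(−0) + e^(−3.429) + e^(−4.000) = 1.000 + 0.03242 + 0.01832 = 1.051.
⟨E⟩ = Σ EᵢPᵢ = 0.3071 ε.
S/k_B = ln Z + ⟨E⟩/kT = ln(1.051) + 0.3071/1.75 = 0.04974 + 0.1755 = 0.23.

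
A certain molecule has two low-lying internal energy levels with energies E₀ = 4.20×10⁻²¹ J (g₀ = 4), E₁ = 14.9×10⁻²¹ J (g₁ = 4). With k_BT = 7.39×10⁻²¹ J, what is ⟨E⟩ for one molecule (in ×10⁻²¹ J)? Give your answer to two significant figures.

6.2 ×10⁻²¹ J

Eᵢ/kT = 0.5683, 2.016.
Z = Σ gᵢe^(−Eᵢ/kT) = 4·e^(−0.5683) + 4·e^(−2.016) = 2.266 + 0.5327 = 2.799.
⟨E⟩ = Σ Eᵢ gᵢe^(−Eᵢ/kT) / Z = (4.20·2.266 + 14.9·0.5327) / 2.799 = 6.2 ×10⁻²¹ J.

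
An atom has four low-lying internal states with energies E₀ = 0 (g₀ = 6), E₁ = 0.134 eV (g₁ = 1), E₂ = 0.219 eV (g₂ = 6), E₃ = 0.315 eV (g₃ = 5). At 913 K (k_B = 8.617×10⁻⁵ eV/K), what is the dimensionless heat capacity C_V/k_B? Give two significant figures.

0.67

k_BT = 8.617×10⁻⁵ × 913 K = 0.07867 eV.
Eᵢ/kT = 0, 1.703, 2.784, 4.004.
Z = Σ gᵢe^(−Eᵢ/kT) = 6·e^(−0) + 1·e^(−1.703) + 6·e^(−2.784) + 5·e^(−4.004) = 6.000 + 0.1821 + 0.3707 + 0.09121 = 6.644.
⟨E⟩ = 0.02022 eV, ⟨E²⟩ = 0.004530 eV².
C_V/k_B = (⟨E²⟩ − ⟨E⟩²)/(kT)² = (0.004530 − 0.0004088)/0.006189 = 0.67.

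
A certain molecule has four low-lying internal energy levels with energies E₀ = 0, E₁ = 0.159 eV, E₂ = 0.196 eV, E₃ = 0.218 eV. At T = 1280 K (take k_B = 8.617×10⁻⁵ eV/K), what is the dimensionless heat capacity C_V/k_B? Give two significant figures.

k_BT = 8.617×10⁻⁵ × 1280 K = 0.1103 eV.
Eᵢ/kT = 0, 1.442, 1.777, 1.976.
Z = Σ e^(−Eᵢ/kT) = e^(−0) + e^(−1.442) + e^(−1.777) + e^(−1.976) = 1.000 + 0.2365 + 0.1691 + 0.1386 = 1.544.
⟨E⟩ = 0.06539 eV, ⟨E²⟩ = 0.01235 eV².
C_V/k_B = (⟨E²⟩ − ⟨E⟩²)/(kT)² = (0.01235 − 0.004276)/0.01217 = 0.66.

0.66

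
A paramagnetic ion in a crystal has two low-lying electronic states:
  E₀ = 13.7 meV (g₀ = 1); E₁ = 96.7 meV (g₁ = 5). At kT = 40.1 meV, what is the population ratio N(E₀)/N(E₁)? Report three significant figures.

1.58

n₀/n₁ = (g₀/g₁) exp[−(E₀−E₁)/kT] = (1/5) × exp(−(-83.0 meV)/(40.1 meV)) = (1/5) × exp(2.0698) = 1.58.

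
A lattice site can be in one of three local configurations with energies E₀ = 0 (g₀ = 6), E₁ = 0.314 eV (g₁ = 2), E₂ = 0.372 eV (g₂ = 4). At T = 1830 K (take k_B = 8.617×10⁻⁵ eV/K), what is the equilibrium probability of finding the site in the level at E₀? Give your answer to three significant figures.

0.902

k_BT = 8.617×10⁻⁵ × 1830 K = 0.15769 eV.
Eᵢ/kT = 0, 1.9912, 2.3591.
Z = Σ gᵢe^(−Eᵢ/kT) = 6·e^(−0) + 2·e^(−1.9912) + 4·e^(−2.3591) = 6.0000 + 0.27306 + 0.37802 = 6.6511.
P₀ = g₀ e^(−E₀/kT) / Z = 6.0000/6.6511 = 0.902.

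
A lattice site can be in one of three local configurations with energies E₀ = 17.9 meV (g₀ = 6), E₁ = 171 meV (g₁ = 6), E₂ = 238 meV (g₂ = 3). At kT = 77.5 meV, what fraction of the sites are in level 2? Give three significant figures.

Eᵢ/kT = 0.23097, 2.2065, 3.0710.
Z = Σ gᵢe^(−Eᵢ/kT) = 6·e^(−0.23097) + 6·e^(−2.2065) + 3·e^(−3.0710) = 4.7626 + 0.66051 + 0.13912 = 5.5622.
P₂ = g₂ e^(−E₂/kT) / Z = 0.13912/5.5622 = 0.0250.

0.0250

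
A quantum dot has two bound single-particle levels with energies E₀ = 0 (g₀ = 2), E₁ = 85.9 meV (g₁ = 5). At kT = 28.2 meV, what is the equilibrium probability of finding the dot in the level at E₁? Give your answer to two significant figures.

0.11

Eᵢ/kT = 0, 3.046.
Z = Σ gᵢe^(−Eᵢ/kT) = 2·e^(−0) + 5·e^(−3.046) = 2.000 + 0.2377 = 2.238.
P₁ = g₁ e^(−E₁/kT) / Z = 0.2377/2.238 = 0.11.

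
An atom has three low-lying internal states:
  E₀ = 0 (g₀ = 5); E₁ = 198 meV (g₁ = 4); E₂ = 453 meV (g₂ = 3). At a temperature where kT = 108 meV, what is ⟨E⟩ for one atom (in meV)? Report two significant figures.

26 meV

Eᵢ/kT = 0, 1.833, 4.194.
Z = Σ gᵢe^(−Eᵢ/kT) = 5·e^(−0) + 4·e^(−1.833) + 3·e^(−4.194) = 5.000 + 0.6397 + 0.04526 = 5.685.
⟨E⟩ = Σ Eᵢ gᵢe^(−Eᵢ/kT) / Z = (0·5.000 + 198·0.6397 + 453·0.04526) / 5.685 = 26 meV.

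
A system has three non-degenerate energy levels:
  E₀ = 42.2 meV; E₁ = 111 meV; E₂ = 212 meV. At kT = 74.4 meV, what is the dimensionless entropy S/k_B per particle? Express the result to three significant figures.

Eᵢ/kT = 0.56720, 1.4919, 2.8495.
Z = Σ e^(−Eᵢ/kT) = e^(−0.56720) + e^(−1.4919) + e^(−2.8495) = 0.56711 + 0.22494 + 0.057873 = 0.84992.
⟨E⟩ = Σ EᵢPᵢ = 71.971 meV.
S/k_B = ln Z + ⟨E⟩/kT = ln(0.84992) + 71.971/74.4 = -0.16261 + 0.96735 = 0.805.

0.805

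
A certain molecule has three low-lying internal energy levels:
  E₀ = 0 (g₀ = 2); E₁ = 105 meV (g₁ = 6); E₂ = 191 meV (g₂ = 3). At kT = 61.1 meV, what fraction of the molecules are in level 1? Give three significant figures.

0.335

Eᵢ/kT = 0, 1.7185, 3.1260.
Z = Σ gᵢe^(−Eᵢ/kT) = 2·e^(−0) + 6·e^(−1.7185) + 3·e^(−3.1260) = 2.0000 + 1.0760 + 0.13168 = 3.2077.
P₁ = g₁ e^(−E₁/kT) / Z = 1.0760/3.2077 = 0.335.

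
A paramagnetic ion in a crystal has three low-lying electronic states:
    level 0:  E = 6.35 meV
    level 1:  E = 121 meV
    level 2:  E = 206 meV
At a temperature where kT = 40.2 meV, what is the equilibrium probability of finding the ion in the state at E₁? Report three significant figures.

0.0542

Eᵢ/kT = 0.15796, 3.0100, 5.1244.
Z = Σ e^(−Eᵢ/kT) = e^(−0.15796) + e^(−3.0100) + e^(−5.1244) = 0.85388 + 0.049292 + 0.0059498 = 0.90912.
P₁ = e^(−E₁/kT) / Z = 0.049292/0.90912 = 0.0542.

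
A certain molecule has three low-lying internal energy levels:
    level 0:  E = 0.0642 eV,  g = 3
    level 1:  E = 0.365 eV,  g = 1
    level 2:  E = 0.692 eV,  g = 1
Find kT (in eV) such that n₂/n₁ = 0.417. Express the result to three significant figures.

0.374 eV

n₂/n₁ = (g₂/g₁) exp[−(E₂−E₁)/kT] = 0.417.
⇒ (E₂−E₁)/kT = ln((1/1)/0.417) = ln(2.3981) = 0.87468.
kT = 0.327 eV / 0.87468 = 0.374 eV.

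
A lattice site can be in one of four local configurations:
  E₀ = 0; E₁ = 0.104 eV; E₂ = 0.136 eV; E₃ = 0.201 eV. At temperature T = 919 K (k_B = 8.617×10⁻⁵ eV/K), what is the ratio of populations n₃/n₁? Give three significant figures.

0.294

k_BT = 8.617×10⁻⁵ × 919 K = 0.079190 eV.
n₃/n₁ = exp[−(E₃−E₁)/kT] = exp(−(0.097 eV)/(0.079190 eV)) = exp(-1.2249) = 0.294.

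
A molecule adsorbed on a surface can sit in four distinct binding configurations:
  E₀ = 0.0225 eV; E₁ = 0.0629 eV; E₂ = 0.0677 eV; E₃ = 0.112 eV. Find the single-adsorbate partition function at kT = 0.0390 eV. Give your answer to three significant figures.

Z = 0.994

Eᵢ/kT = 0.57692, 1.6128, 1.7359, 2.8718.
Z = Σ e^(−Eᵢ/kT) = e^(−0.57692) + e^(−1.6128) + e^(−1.7359) + e^(−2.8718) = 0.56163 + 0.19933 + 0.17624 + 0.056597 = 0.99380.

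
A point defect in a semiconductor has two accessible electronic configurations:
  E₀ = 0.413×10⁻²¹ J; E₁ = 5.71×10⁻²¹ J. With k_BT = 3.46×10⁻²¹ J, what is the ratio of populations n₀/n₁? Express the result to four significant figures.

4.622

n₀/n₁ = exp[−(E₀−E₁)/kT] = exp(−(-5.297 ×10⁻²¹ J)/(3.46 ×10⁻²¹ J)) = exp(1.53092) = 4.622.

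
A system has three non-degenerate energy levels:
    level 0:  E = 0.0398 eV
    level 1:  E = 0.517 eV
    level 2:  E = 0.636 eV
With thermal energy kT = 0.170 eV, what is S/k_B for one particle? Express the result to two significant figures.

0.34

Eᵢ/kT = 0.2341, 3.041, 3.741.
Z = Σ e^(−Eᵢ/kT) = e^(−0.2341) + e^(−3.041) + e^(−3.741) = 0.7913 + 0.04779 + 0.02373 = 0.8628.
⟨E⟩ = Σ EᵢPᵢ = 0.08263 eV.
S/k_B = ln Z + ⟨E⟩/kT = ln(0.8628) + 0.08263/0.170 = -0.1476 + 0.4861 = 0.34.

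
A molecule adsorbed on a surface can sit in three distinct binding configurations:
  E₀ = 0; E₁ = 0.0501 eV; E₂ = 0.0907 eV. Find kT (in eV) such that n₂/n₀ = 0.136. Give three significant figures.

n₂/n₀ = exp[−(E₂−E₀)/kT] = 0.136.
⇒ (E₂−E₀)/kT = ln(1/0.136) = ln(7.3529) = 1.9951.
kT = 0.0907 eV / 1.9951 = 0.0455 eV.

0.0455 eV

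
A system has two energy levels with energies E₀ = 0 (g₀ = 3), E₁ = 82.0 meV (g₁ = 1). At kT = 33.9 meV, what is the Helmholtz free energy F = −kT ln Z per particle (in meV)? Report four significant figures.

Eᵢ/kT = 0, 2.41888.
Z = Σ gᵢe^(−Eᵢ/kT) = 3·e^(−0) + 1·e^(−2.41888) = 3.00000 + 0.0890213 = 3.08902.
F = −kT ln Z = −33.9 × ln(3.08902) = −33.9 × 1.12785 = -38.23 meV.

-38.23 meV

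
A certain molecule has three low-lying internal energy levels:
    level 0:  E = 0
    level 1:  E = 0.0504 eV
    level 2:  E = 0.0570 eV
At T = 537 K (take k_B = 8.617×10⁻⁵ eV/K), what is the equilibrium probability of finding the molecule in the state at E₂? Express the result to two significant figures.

k_BT = 8.617×10⁻⁵ × 537 K = 0.04627 eV.
Eᵢ/kT = 0, 1.089, 1.232.
Z = Σ e^(−Eᵢ/kT) = e^(−0) + e^(−1.089) + e^(−1.232) = 1.000 + 0.3366 + 0.2917 = 1.628.
P₂ = e^(−E₂/kT) / Z = 0.2917/1.628 = 0.18.

0.18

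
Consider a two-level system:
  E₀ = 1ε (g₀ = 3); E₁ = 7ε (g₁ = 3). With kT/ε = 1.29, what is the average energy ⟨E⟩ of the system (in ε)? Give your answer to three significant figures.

Eᵢ/kT = 0.77519, 5.4264.
Z = Σ gᵢe^(−Eᵢ/kT) = 3·e^(−0.77519) + 3·e^(−5.4264) = 1.3818 + 0.013197 = 1.3950.
⟨E⟩ = Σ Eᵢ gᵢe^(−Eᵢ/kT) / Z = (1·1.3818 + 7·0.013197) / 1.3950 = 1.06 ε.

1.06 ε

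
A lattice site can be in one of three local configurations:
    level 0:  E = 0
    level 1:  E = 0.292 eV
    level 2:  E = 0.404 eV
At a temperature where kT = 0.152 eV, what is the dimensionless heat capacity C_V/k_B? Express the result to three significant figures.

Eᵢ/kT = 0, 1.9211, 2.6579.
Z = Σ e^(−Eᵢ/kT) = e^(−0) + e^(−1.9211) + e^(−2.6579) = 1.0000 + 0.14645 + 0.070095 = 1.2165.
⟨E⟩ = 0.058431 eV, ⟨E²⟩ = 0.019669 eV².
C_V/k_B = (⟨E²⟩ − ⟨E⟩²)/(kT)² = (0.019669 − 0.0034142)/0.023104 = 0.704.

0.704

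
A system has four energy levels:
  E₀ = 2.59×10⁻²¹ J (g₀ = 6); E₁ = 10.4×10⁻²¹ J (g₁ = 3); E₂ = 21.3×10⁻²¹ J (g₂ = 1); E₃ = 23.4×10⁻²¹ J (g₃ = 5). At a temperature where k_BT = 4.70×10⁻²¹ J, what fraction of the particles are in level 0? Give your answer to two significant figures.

0.90

Eᵢ/kT = 0.5511, 2.213, 4.532, 4.979.
Z = Σ gᵢe^(−Eᵢ/kT) = 6·e^(−0.5511) + 3·e^(−2.213) + 1·e^(−4.532) + 5·e^(−4.979) = 3.458 + 0.3281 + 0.01076 + 0.03440 = 3.831.
P₀ = g₀ e^(−E₀/kT) / Z = 3.458/3.831 = 0.90.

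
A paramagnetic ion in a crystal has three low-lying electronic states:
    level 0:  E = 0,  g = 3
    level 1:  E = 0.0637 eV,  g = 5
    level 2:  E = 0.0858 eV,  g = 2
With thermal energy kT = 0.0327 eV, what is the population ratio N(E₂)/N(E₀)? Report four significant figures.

n₂/n₀ = (g₂/g₀) exp[−(E₂−E₀)/kT] = (2/3) × exp(−(0.0858 eV)/(0.0327 eV)) = (2/3) × exp(-2.62385) = 0.04835.

0.04835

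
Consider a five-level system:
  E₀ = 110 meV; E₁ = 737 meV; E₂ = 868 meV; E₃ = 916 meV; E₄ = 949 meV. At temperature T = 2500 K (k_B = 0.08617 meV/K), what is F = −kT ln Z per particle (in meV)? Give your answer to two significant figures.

k_BT = 0.08617 × 2500 K = 215.4 meV.
Eᵢ/kT = 0.5107, 3.422, 4.030, 4.253, 4.406.
Z = Σ e^(−Eᵢ/kT) = e^(−0.5107) + e^(−3.422) + e^(−4.030) + e^(−4.253) + e^(−4.406) = 0.6001 + 0.03265 + 0.01777 + 0.01422 + 0.01220 = 0.6769.
F = −kT ln Z = −215.4 × ln(0.6769) = −215.4 × -0.3902 = 84 meV.

84 meV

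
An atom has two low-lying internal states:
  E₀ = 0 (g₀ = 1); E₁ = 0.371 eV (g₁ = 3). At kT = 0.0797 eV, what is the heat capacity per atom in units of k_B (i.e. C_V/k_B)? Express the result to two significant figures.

Eᵢ/kT = 0, 4.655.
Z = Σ gᵢe^(−Eᵢ/kT) = 1·e^(−0) + 3·e^(−4.655) = 1.000 + 0.02854 = 1.029.
⟨E⟩ = 0.01029 eV, ⟨E²⟩ = 0.003818 eV².
C_V/k_B = (⟨E²⟩ − ⟨E⟩²)/(kT)² = (0.003818 − 0.0001059)/0.006352 = 0.58.

0.58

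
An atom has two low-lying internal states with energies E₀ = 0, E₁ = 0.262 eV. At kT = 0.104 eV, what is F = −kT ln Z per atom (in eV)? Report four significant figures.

Eᵢ/kT = 0, 2.51923.
Z = Σ e^(−Eᵢ/kT) = e^(−0) + e^(−2.51923) = 1.00000 + 0.0805216 = 1.08052.
F = −kT ln Z = −0.104 × ln(1.08052) = −0.104 × 0.0774424 = -0.008054 eV.

-0.008054 eV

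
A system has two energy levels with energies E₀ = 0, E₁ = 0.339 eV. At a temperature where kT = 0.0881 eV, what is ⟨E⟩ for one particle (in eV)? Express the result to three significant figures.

0.00708 eV

Eᵢ/kT = 0, 3.8479.
Z = Σ e^(−Eᵢ/kT) = e^(−0) + e^(−3.8479) = 1.0000 + 0.021324 = 1.0213.
⟨E⟩ = Σ Eᵢ e^(−Eᵢ/kT) / Z = (0·1.0000 + 0.339·0.021324) / 1.0213 = 0.00708 eV.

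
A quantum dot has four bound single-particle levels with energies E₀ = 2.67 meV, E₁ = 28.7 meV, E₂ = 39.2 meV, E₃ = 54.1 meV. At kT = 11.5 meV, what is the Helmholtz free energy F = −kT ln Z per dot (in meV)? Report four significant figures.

0.9915 meV

Eᵢ/kT = 0.232174, 2.49565, 3.40870, 4.70435.
Z = Σ e^(−Eᵢ/kT) = e^(−0.232174) + e^(−2.49565) + e^(−3.40870) + e^(−4.70435) = 0.792808 + 0.0824428 + 0.0330842 + 0.00905580 = 0.917391.
F = −kT ln Z = −11.5 × ln(0.917391) = −11.5 × -0.0862215 = 0.9915 meV.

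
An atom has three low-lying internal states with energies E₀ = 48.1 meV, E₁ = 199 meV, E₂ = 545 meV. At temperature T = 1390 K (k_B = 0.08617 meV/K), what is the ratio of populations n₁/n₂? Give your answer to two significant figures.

k_BT = 0.08617 × 1390 K = 119.8 meV.
n₁/n₂ = exp[−(E₁−E₂)/kT] = exp(−(-346 meV)/(119.8 meV)) = exp(2.888) = 18.

18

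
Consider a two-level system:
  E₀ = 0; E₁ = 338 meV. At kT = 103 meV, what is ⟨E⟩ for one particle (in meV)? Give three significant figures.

Eᵢ/kT = 0, 3.2816.
Z = Σ e^(−Eᵢ/kT) = e^(−0) + e^(−3.2816) = 1.0000 + 0.037568 = 1.0376.
⟨E⟩ = Σ Eᵢ e^(−Eᵢ/kT) / Z = (0·1.0000 + 338·0.037568) / 1.0376 = 12.2 meV.

12.2 meV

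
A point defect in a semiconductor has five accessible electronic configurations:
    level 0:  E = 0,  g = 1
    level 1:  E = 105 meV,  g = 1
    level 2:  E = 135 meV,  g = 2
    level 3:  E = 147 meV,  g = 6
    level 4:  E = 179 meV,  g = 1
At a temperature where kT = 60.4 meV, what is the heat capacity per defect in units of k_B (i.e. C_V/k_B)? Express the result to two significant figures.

1.4

Eᵢ/kT = 0, 1.738, 2.235, 2.434, 2.964.
Z = Σ gᵢe^(−Eᵢ/kT) = 1·e^(−0) + 1·e^(−1.738) + 2·e^(−2.235) + 6·e^(−2.434) + 1·e^(−2.964) = 1.000 + 0.1759 + 0.2140 + 0.5261 + 0.05161 = 1.968.
⟨E⟩ = 68.06 meV, ⟨E²⟩ = 9584 meV².
C_V/k_B = (⟨E²⟩ − ⟨E⟩²)/(kT)² = (9584 − 4632)/3648 = 1.4.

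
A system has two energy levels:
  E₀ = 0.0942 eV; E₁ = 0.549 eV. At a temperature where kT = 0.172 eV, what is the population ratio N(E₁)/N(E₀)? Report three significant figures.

n₁/n₀ = exp[−(E₁−E₀)/kT] = exp(−(0.4548 eV)/(0.172 eV)) = exp(-2.6442) = 0.0711.

0.0711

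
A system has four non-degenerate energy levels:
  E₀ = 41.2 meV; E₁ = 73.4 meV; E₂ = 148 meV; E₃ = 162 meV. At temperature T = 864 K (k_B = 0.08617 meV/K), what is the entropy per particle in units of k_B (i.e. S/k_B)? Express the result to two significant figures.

k_BT = 0.08617 × 864 K = 74.45 meV.
Eᵢ/kT = 0.5534, 0.9859, 1.988, 2.176.
Z = Σ e^(−Eᵢ/kT) = e^(−0.5534) + e^(−0.9859) + e^(−1.988) + e^(−2.176) = 0.5750 + 0.3731 + 0.1370 + 0.1135 = 1.199.
⟨E⟩ = Σ EᵢPᵢ = 74.84 meV.
S/k_B = ln Z + ⟨E⟩/kT = ln(1.199) + 74.84/74.45 = 0.1815 + 1.005 = 1.2.

1.2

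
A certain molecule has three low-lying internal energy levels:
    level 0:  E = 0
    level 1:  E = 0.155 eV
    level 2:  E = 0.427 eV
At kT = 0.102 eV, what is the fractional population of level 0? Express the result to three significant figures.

0.810

Eᵢ/kT = 0, 1.5196, 4.1863.
Z = Σ e^(−Eᵢ/kT) = e^(−0) + e^(−1.5196) + e^(−4.1863) = 1.0000 + 0.21880 + 0.015202 = 1.2340.
P₀ = e^(−E₀/kT) / Z = 1.0000/1.2340 = 0.810.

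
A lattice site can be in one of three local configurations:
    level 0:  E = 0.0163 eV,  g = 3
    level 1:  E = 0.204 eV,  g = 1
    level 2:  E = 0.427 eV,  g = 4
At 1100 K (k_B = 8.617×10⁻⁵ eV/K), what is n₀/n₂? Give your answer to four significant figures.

k_BT = 8.617×10⁻⁵ × 1100 K = 0.0947870 eV.
n₀/n₂ = (g₀/g₂) exp[−(E₀−E₂)/kT] = (3/4) × exp(−(-0.4107 eV)/(0.0947870 eV)) = (3/4) × exp(4.33287) = 57.12.

57.12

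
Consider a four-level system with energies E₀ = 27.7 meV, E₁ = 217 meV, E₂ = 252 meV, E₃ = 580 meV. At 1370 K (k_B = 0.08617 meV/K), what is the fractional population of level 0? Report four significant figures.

k_BT = 0.08617 × 1370 K = 118.053 meV.
Eᵢ/kT = 0.234640, 1.83816, 2.13463, 4.91305.
Z = Σ e^(−Eᵢ/kT) = e^(−0.234640) + e^(−1.83816) + e^(−2.13463) + e^(−4.91305) = 0.790856 + 0.159110 + 0.118288 + 0.00735004 = 1.07560.
P₀ = e^(−E₀/kT) / Z = 0.790856/1.07560 = 0.7353.

0.7353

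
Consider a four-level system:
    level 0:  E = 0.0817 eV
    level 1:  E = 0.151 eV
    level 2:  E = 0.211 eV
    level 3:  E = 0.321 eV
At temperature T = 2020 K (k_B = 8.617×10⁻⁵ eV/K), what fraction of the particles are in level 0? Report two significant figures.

k_BT = 8.617×10⁻⁵ × 2020 K = 0.1741 eV.
Eᵢ/kT = 0.4693, 0.8673, 1.212, 1.844.
Z = Σ e^(−Eᵢ/kT) = e^(−0.4693) + e^(−0.8673) + e^(−1.212) + e^(−1.844) = 0.6254 + 0.4201 + 0.2976 + 0.1582 = 1.501.
P₀ = e^(−E₀/kT) / Z = 0.6254/1.501 = 0.42.

0.42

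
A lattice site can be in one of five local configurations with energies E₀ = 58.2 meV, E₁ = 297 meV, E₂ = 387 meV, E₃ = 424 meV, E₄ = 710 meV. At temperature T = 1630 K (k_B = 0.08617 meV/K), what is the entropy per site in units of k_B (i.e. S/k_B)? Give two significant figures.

k_BT = 0.08617 × 1630 K = 140.5 meV.
Eᵢ/kT = 0.4142, 2.114, 2.754, 3.018, 5.053.
Z = Σ e^(−Eᵢ/kT) = e^(−0.4142) + e^(−2.114) + e^(−2.754) + e^(−3.018) + e^(−5.053) = 0.6609 + 0.1208 + 0.06367 + 0.04890 + 0.006390 = 0.9007.
⟨E⟩ = Σ EᵢPᵢ = 138.0 meV.
S/k_B = ln Z + ⟨E⟩/kT = ln(0.9007) + 138.0/140.5 = -0.1046 + 0.9822 = 0.88.

0.88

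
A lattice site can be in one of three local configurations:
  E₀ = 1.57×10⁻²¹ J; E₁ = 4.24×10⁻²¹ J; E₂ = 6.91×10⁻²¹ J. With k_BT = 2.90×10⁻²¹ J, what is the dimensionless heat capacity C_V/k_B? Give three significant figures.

0.383

Eᵢ/kT = 0.54138, 1.4621, 2.3828.
Z = Σ e^(−Eᵢ/kT) = e^(−0.54138) + e^(−1.4621) + e^(−2.3828) = 0.58194 + 0.23175 + 0.092292 = 0.90598.
⟨E⟩ = 2.7970, ⟨E²⟩ = 11.046.
C_V/k_B = (⟨E²⟩ − ⟨E⟩²)/(kT)² = (11.046 − 7.8232)/8.4100 = 0.383.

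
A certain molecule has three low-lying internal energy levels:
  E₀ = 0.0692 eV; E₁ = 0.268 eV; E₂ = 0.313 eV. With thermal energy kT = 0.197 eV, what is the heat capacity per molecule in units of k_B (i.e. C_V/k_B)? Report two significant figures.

Eᵢ/kT = 0.3513, 1.360, 1.589.
Z = Σ e^(−Eᵢ/kT) = e^(−0.3513) + e^(−1.360) + e^(−1.589) = 0.7038 + 0.2567 + 0.2041 = 1.165.
⟨E⟩ = 0.1557 eV, ⟨E²⟩ = 0.03588 eV².
C_V/k_B = (⟨E²⟩ − ⟨E⟩²)/(kT)² = (0.03588 − 0.02424)/0.03881 = 0.30.

0.30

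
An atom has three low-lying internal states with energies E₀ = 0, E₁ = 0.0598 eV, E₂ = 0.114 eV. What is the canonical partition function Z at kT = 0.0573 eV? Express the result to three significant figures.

Eᵢ/kT = 0, 1.0436, 1.9895.
Z = Σ e^(−Eᵢ/kT) = e^(−0) + e^(−1.0436) + e^(−1.9895) = 1.0000 + 0.35218 + 0.13676 = 1.4889.

Z = 1.49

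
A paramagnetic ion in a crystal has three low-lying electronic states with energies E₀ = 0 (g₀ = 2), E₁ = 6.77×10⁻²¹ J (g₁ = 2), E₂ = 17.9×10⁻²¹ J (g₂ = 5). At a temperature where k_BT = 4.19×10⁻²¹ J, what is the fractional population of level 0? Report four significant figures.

0.8106

Eᵢ/kT = 0, 1.61575, 4.27208.
Z = Σ gᵢe^(−Eᵢ/kT) = 2·e^(−0) + 2·e^(−1.61575) + 5·e^(−4.27208) = 2.00000 + 0.397483 + 0.0697637 = 2.46725.
P₀ = g₀ e^(−E₀/kT) / Z = 2.00000/2.46725 = 0.8106.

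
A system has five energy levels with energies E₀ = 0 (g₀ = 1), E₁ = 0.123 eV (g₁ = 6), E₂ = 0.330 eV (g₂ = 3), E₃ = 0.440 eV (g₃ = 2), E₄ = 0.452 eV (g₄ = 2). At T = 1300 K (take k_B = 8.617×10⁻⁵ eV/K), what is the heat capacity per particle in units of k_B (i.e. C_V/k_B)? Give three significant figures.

0.698

k_BT = 8.617×10⁻⁵ × 1300 K = 0.11202 eV.
Eᵢ/kT = 0, 1.0980, 2.9459, 3.9279, 4.0350.
Z = Σ gᵢe^(−Eᵢ/kT) = 1·e^(−0) + 6·e^(−1.0980) + 3·e^(−2.9459) + 2·e^(−3.9279) + 2·e^(−4.0350) = 1.0000 + 2.0012 + 0.15766 + 0.039370 + 0.035371 = 3.2336.
⟨E⟩ = 0.10251 eV, ⟨E²⟩ = 0.019265 eV².
C_V/k_B = (⟨E²⟩ − ⟨E⟩²)/(kT)² = (0.019265 − 0.010508)/0.012548 = 0.698.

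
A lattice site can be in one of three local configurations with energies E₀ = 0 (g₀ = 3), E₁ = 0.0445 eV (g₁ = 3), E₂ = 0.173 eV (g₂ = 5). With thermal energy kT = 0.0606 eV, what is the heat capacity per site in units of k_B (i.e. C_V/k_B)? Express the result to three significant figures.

Eᵢ/kT = 0, 0.73432, 2.8548.
Z = Σ gᵢe^(−Eᵢ/kT) = 3·e^(−0) + 3·e^(−0.73432) + 5·e^(−2.8548) = 3.0000 + 1.4395 + 0.28784 = 4.7273.
⟨E⟩ = 0.024084 eV, ⟨E²⟩ = 0.0024253 eV².
C_V/k_B = (⟨E²⟩ − ⟨E⟩²)/(kT)² = (0.0024253 − 0.00058004)/0.0036724 = 0.502.

0.502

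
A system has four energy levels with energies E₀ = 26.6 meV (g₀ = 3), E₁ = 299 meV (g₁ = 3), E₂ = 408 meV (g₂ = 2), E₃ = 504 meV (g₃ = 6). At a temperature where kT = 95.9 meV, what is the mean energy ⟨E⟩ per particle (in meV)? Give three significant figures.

Eᵢ/kT = 0.27737, 3.1178, 4.2544, 5.2555.
Z = Σ gᵢe^(−Eᵢ/kT) = 3·e^(−0.27737) + 3·e^(−3.1178) + 2·e^(−4.2544) + 6·e^(−5.2555) = 2.2733 + 0.13276 + 0.028403 + 0.031312 = 2.4658.
⟨E⟩ = Σ Eᵢ gᵢe^(−Eᵢ/kT) / Z = (26.6·2.2733 + 299·0.13276 + 408·0.028403 + 504·0.031312) / 2.4658 = 51.7 meV.

51.7 meV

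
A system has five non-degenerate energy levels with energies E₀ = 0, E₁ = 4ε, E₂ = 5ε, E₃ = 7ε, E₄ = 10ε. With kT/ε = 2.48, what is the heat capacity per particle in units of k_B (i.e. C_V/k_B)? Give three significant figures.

0.946

Eᵢ/kT = 0, 1.6129, 2.0161, 2.8226, 4.0323.
Z = Σ e^(−Eᵢ/kT) = e^(−0) + e^(−1.6129) + e^(−2.0161) + e^(−2.8226) + e^(−4.0323) = 1.0000 + 0.19931 + 0.13317 + 0.059451 + 0.017733 = 1.4097.
⟨E⟩ = 1.4589 ε, ⟨E²⟩ = 7.9482 ε².
C_V/k_B = (⟨E²⟩ − ⟨E⟩²)/(kT)² = (7.9482 − 2.1284)/6.1504 = 0.946.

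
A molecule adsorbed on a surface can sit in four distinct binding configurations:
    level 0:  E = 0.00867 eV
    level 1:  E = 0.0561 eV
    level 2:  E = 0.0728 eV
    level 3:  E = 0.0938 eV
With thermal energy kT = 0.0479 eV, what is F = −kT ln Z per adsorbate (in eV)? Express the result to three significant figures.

Eᵢ/kT = 0.18100, 1.1712, 1.5198, 1.9582.
Z = Σ e^(−Eᵢ/kT) = e^(−0.18100) + e^(−1.1712) + e^(−1.5198) + e^(−1.9582) = 0.83444 + 0.30999 + 0.21876 + 0.14111 = 1.5043.
F = −kT ln Z = −0.0479 × ln(1.5043) = −0.0479 × 0.40833 = -0.0196 eV.

-0.0196 eV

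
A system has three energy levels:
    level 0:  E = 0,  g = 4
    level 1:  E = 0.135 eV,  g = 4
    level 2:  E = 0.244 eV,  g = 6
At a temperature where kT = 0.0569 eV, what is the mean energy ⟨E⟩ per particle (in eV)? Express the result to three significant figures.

Eᵢ/kT = 0, 2.3726, 4.2882.
Z = Σ gᵢe^(−Eᵢ/kT) = 4·e^(−0) + 4·e^(−2.3726) + 6·e^(−4.2882) = 4.0000 + 0.37295 + 0.082378 = 4.4553.
⟨E⟩ = Σ Eᵢ gᵢe^(−Eᵢ/kT) / Z = (0·4.0000 + 0.135·0.37295 + 0.244·0.082378) / 4.4553 = 0.0158 eV.

0.0158 eV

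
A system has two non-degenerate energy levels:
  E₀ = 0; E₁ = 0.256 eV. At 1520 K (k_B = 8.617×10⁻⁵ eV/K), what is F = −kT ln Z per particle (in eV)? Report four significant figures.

-0.01735 eV

k_BT = 8.617×10⁻⁵ × 1520 K = 0.130978 eV.
Eᵢ/kT = 0, 1.95453.
Z = Σ e^(−Eᵢ/kT) = e^(−0) + e^(−1.95453) = 1.00000 + 0.141631 = 1.14163.
F = −kT ln Z = −0.130978 × ln(1.14163) = −0.130978 × 0.132457 = -0.01735 eV.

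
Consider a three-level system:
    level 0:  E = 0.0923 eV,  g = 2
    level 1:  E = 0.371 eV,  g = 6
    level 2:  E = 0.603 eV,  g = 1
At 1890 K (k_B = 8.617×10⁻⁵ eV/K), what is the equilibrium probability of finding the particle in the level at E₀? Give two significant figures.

k_BT = 8.617×10⁻⁵ × 1890 K = 0.1629 eV.
Eᵢ/kT = 0.5666, 2.277, 3.702.
Z = Σ gᵢe^(−Eᵢ/kT) = 2·e^(−0.5666) + 6·e^(−2.277) + 1·e^(−3.702) = 1.135 + 0.6155 + 0.02467 = 1.775.
P₀ = g₀ e^(−E₀/kT) / Z = 1.135/1.775 = 0.64.

0.64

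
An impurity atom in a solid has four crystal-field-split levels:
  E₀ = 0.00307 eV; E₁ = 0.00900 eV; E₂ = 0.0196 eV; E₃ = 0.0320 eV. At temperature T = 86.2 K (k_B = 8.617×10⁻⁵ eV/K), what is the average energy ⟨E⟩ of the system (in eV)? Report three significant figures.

k_BT = 8.617×10⁻⁵ × 86.2 K = 0.0074279 eV.
Eᵢ/kT = 0.41331, 1.2116, 2.6387, 4.3081.
Z = Σ e^(−Eᵢ/kT) = e^(−0.41331) + e^(−1.2116) + e^(−2.6387) + e^(−4.3081) = 0.66146 + 0.29772 + 0.071454 + 0.013459 = 1.0441.
⟨E⟩ = Σ Eᵢ e^(−Eᵢ/kT) / Z = (0.00307·0.66146 + 0.00900·0.29772 + 0.0196·0.071454 + 0.0320·0.013459) / 1.0441 = 0.00627 eV.

0.00627 eV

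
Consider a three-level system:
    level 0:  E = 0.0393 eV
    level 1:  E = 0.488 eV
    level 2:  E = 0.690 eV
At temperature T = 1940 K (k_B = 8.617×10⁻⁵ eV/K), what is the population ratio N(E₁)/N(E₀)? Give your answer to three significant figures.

k_BT = 8.617×10⁻⁵ × 1940 K = 0.16717 eV.
n₁/n₀ = exp[−(E₁−E₀)/kT] = exp(−(0.4487 eV)/(0.16717 eV)) = exp(-2.6841) = 0.0683.

0.0683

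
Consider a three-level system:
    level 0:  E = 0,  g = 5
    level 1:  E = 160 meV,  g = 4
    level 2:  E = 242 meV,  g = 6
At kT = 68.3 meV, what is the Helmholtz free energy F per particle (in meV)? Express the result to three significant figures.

Eᵢ/kT = 0, 2.3426, 3.5432.
Z = Σ gᵢe^(−Eᵢ/kT) = 5·e^(−0) + 4·e^(−2.3426) + 6·e^(−3.5432) = 5.0000 + 0.38431 + 0.17352 = 5.5578.
F = −kT ln Z = −68.3 × ln(5.5578) = −68.3 × 1.7152 = -117 meV.

-117 meV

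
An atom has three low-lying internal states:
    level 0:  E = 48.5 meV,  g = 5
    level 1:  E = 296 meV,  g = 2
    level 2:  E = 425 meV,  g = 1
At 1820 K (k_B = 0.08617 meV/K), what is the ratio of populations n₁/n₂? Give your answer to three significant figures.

k_BT = 0.08617 × 1820 K = 156.83 meV.
n₁/n₂ = (g₁/g₂) exp[−(E₁−E₂)/kT] = (2/1) × exp(−(-129 meV)/(156.83 meV)) = (2/1) × exp(0.82255) = 4.55.

4.55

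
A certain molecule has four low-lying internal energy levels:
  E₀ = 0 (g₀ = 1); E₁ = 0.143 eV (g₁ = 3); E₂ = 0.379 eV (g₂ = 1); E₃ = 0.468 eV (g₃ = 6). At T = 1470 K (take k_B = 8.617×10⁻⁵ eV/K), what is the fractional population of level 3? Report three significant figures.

k_BT = 8.617×10⁻⁵ × 1470 K = 0.12667 eV.
Eᵢ/kT = 0, 1.1289, 2.9920, 3.6946.
Z = Σ gᵢe^(−Eᵢ/kT) = 1·e^(−0) + 3·e^(−1.1289) + 1·e^(−2.9920) + 6·e^(−3.6946) = 1.0000 + 0.97017 + 0.050187 + 0.14914 = 2.1695.
P₃ = g₃ e^(−E₃/kT) / Z = 0.14914/2.1695 = 0.0687.

0.0687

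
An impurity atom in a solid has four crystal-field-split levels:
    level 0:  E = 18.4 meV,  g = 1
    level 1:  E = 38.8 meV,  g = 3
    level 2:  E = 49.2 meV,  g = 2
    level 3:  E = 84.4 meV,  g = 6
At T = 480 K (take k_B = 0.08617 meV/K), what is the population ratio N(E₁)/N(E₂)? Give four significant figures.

k_BT = 0.08617 × 480 K = 41.3616 meV.
n₁/n₂ = (g₁/g₂) exp[−(E₁−E₂)/kT] = (3/2) × exp(−(-10.4 meV)/(41.3616 meV)) = (3/2) × exp(0.251441) = 1.929.

1.929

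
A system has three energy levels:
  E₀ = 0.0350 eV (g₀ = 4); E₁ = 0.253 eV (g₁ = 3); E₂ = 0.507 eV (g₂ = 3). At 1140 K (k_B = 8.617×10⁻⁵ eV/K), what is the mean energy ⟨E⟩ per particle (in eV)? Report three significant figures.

0.0540 eV

k_BT = 8.617×10⁻⁵ × 1140 K = 0.098234 eV.
Eᵢ/kT = 0.35629, 2.5755, 5.1611.
Z = Σ gᵢe^(−Eᵢ/kT) = 4·e^(−0.35629) + 3·e^(−2.5755) + 3·e^(−5.1611) = 2.8011 + 0.22835 + 0.017206 = 3.0467.
⟨E⟩ = Σ Eᵢ gᵢe^(−Eᵢ/kT) / Z = (0.0350·2.8011 + 0.253·0.22835 + 0.507·0.017206) / 3.0467 = 0.0540 eV.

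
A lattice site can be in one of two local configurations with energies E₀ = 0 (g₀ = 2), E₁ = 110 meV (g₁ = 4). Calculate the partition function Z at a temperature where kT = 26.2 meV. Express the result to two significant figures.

Z = 2.1

Eᵢ/kT = 0, 4.198.
Z = Σ gᵢe^(−Eᵢ/kT) = 2·e^(−0) + 4·e^(−4.198) = 2.000 + 0.06010 = 2.060.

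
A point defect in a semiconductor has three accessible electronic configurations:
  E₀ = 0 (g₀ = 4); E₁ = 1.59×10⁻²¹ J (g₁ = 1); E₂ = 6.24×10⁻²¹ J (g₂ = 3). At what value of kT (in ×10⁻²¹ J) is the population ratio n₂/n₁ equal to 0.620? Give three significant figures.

n₂/n₁ = (g₂/g₁) exp[−(E₂−E₁)/kT] = 0.620.
⇒ (E₂−E₁)/kT = ln((3/1)/0.620) = ln(4.8387) = 1.5766.
kT = 4.65 ×10⁻²¹ J / 1.5766 = 2.95 ×10⁻²¹ J.

2.95 ×10⁻²¹ J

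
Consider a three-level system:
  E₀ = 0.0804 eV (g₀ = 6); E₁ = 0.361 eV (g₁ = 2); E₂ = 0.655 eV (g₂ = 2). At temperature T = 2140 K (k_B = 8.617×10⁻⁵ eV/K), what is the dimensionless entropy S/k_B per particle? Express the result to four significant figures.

k_BT = 8.617×10⁻⁵ × 2140 K = 0.184404 eV.
Eᵢ/kT = 0.435999, 1.95766, 3.55198.
Z = Σ gᵢe^(−Eᵢ/kT) = 6·e^(−0.435999) + 2·e^(−1.95766) + 2·e^(−3.55198) = 3.87971 + 0.282377 + 0.0573356 = 4.21942.
⟨E⟩ = Σ EᵢPᵢ = 0.106987 eV.
S/k_B = ln Z + ⟨E⟩/kT = ln(4.21942) + 0.106987/0.184404 = 1.43970 + 0.580177 = 2.020.

2.020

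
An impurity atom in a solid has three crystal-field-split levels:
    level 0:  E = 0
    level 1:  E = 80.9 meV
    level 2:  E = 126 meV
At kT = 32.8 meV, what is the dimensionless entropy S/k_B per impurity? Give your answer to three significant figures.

0.365

Eᵢ/kT = 0, 2.4665, 3.8415.
Z = Σ e^(−Eᵢ/kT) = e^(−0) + e^(−2.4665) + e^(−3.8415) = 1.0000 + 0.084881 + 0.021461 = 1.1063.
⟨E⟩ = Σ EᵢPᵢ = 8.6513 meV.
S/k_B = ln Z + ⟨E⟩/kT = ln(1.1063) + 8.6513/32.8 = 0.10102 + 0.26376 = 0.365.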